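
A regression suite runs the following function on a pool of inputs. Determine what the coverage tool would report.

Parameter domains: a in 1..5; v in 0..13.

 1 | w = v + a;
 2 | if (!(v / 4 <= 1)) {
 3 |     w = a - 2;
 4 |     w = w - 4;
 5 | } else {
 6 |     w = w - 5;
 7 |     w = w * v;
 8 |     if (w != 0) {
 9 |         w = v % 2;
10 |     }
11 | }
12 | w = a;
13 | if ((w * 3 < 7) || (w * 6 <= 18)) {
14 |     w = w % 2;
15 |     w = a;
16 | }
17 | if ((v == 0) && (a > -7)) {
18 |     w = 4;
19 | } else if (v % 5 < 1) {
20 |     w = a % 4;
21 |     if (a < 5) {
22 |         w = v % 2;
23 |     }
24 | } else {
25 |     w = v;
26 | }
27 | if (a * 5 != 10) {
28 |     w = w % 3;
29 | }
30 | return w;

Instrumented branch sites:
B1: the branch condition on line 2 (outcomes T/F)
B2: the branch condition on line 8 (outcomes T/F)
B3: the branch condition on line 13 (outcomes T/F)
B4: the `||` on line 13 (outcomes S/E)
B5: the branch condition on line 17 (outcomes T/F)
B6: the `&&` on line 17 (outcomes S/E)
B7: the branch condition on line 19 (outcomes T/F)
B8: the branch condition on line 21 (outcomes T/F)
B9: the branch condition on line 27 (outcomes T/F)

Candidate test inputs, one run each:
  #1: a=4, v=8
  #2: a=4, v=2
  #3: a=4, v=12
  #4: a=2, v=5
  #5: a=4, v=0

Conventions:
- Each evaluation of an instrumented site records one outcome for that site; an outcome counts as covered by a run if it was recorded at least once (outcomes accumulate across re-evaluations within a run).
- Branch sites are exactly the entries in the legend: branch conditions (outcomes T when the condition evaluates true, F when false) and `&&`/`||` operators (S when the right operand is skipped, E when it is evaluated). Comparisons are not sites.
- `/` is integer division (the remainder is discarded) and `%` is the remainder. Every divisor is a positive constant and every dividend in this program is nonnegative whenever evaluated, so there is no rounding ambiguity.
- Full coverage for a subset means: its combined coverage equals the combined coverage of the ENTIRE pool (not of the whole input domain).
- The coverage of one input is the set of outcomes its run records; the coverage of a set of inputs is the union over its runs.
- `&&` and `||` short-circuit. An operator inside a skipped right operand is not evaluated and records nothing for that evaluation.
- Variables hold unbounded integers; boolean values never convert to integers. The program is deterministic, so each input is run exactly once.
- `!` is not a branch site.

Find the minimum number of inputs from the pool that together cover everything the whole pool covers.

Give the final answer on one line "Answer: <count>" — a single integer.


#1 (a=4, v=8) -> B1->T, B4->E, B3->F, B6->S, B5->F, B7->F, B9->T; covered: B1=T, B3=F, B4=E, B5=F, B6=S, B7=F, B9=T
#2 (a=4, v=2) -> B1->F, B2->T, B4->E, B3->F, B6->S, B5->F, B7->F, B9->T; covered: B1=F, B2=T, B3=F, B4=E, B5=F, B6=S, B7=F, B9=T
#3 (a=4, v=12) -> B1->T, B4->E, B3->F, B6->S, B5->F, B7->F, B9->T; covered: B1=T, B3=F, B4=E, B5=F, B6=S, B7=F, B9=T
#4 (a=2, v=5) -> B1->F, B2->T, B4->S, B3->T, B6->S, B5->F, B7->T, B8->T, B9->F; covered: B1=F, B2=T, B3=T, B4=S, B5=F, B6=S, B7=T, B8=T, B9=F
#5 (a=4, v=0) -> B1->F, B2->F, B4->E, B3->F, B6->E, B5->T, B9->T; covered: B1=F, B2=F, B3=F, B4=E, B5=T, B6=E, B9=T
pool-wide coverage (17 outcomes): B1=T, B1=F, B2=T, B2=F, B3=T, B3=F, B4=S, B4=E, B5=T, B5=F, B6=S, B6=E, B7=T, B7=F, B8=T, B9=T, B9=F
checked all size-1 subsets: none covers 17 outcomes (max 9/17)
checked all size-2 subsets: none covers 17 outcomes (max 15/17)
at size 3, {1, 4, 5} reaches all 17 outcomes; every lexicographically earlier size-3 subset fails
Answer: 3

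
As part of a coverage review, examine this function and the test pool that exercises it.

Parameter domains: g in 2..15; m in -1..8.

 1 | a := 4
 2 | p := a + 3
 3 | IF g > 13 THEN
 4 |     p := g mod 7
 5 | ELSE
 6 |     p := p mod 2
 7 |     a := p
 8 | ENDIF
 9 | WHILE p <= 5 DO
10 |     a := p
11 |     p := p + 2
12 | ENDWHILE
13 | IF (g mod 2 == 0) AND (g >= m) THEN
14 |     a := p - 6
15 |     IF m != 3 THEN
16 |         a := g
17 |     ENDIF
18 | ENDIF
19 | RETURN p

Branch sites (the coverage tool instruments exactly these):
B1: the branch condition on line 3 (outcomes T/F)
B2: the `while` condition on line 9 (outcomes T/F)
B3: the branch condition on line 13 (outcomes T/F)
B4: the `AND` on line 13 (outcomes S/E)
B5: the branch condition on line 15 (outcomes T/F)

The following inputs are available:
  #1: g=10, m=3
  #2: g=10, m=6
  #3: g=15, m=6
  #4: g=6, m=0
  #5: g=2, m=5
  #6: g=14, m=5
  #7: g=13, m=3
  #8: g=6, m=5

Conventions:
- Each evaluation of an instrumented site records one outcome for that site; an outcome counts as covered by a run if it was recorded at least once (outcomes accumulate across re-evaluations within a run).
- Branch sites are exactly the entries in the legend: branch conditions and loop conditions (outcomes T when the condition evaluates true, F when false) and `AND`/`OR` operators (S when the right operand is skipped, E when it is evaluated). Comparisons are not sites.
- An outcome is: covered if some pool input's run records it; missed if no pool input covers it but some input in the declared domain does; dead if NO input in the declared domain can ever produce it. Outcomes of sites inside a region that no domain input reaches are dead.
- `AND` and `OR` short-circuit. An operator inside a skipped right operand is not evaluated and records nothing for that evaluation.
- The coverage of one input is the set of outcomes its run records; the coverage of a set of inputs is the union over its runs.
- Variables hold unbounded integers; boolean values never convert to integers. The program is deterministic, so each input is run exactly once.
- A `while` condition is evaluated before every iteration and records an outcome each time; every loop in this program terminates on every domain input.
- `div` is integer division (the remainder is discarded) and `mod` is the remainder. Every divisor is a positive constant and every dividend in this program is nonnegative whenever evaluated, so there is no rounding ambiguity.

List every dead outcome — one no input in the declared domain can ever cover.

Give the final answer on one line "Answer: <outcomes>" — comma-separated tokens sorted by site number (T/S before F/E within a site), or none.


exhaustive pass over the 140-input domain:
  reachable outcomes have witnesses, e.g. B1=T (e.g. g=14, m=-1), B1=F (e.g. g=2, m=-1), B2=T (e.g. g=2, m=-1), B2=F (e.g. g=2, m=-1)
Answer: none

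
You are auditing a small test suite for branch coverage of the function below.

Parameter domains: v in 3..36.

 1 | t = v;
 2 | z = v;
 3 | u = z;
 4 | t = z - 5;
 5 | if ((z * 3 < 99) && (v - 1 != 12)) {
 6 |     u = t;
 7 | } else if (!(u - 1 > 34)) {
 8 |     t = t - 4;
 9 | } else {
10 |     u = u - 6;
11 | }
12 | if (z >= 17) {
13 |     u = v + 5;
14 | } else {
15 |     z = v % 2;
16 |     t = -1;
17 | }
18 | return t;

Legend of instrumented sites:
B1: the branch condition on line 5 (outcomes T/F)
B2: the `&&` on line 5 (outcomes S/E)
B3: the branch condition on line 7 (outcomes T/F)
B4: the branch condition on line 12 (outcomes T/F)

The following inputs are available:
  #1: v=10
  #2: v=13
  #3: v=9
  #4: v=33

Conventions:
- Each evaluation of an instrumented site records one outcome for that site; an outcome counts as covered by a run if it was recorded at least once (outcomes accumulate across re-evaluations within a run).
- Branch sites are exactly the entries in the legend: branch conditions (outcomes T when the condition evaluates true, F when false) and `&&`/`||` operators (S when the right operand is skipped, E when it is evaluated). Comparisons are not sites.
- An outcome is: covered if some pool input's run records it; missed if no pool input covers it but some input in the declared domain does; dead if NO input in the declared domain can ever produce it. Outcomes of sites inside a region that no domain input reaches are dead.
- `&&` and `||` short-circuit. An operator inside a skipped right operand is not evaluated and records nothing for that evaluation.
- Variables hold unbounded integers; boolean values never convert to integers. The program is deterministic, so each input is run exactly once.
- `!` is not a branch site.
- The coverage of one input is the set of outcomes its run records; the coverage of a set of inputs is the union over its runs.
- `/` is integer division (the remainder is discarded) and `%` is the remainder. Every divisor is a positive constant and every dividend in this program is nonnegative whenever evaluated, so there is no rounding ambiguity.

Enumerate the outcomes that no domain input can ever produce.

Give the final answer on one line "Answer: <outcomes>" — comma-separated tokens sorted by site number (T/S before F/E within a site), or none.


exhaustive pass over the 34-input domain:
  reachable outcomes have witnesses, e.g. B1=T (e.g. v=3), B1=F (e.g. v=13), B2=S (e.g. v=33), B2=E (e.g. v=3)
Answer: none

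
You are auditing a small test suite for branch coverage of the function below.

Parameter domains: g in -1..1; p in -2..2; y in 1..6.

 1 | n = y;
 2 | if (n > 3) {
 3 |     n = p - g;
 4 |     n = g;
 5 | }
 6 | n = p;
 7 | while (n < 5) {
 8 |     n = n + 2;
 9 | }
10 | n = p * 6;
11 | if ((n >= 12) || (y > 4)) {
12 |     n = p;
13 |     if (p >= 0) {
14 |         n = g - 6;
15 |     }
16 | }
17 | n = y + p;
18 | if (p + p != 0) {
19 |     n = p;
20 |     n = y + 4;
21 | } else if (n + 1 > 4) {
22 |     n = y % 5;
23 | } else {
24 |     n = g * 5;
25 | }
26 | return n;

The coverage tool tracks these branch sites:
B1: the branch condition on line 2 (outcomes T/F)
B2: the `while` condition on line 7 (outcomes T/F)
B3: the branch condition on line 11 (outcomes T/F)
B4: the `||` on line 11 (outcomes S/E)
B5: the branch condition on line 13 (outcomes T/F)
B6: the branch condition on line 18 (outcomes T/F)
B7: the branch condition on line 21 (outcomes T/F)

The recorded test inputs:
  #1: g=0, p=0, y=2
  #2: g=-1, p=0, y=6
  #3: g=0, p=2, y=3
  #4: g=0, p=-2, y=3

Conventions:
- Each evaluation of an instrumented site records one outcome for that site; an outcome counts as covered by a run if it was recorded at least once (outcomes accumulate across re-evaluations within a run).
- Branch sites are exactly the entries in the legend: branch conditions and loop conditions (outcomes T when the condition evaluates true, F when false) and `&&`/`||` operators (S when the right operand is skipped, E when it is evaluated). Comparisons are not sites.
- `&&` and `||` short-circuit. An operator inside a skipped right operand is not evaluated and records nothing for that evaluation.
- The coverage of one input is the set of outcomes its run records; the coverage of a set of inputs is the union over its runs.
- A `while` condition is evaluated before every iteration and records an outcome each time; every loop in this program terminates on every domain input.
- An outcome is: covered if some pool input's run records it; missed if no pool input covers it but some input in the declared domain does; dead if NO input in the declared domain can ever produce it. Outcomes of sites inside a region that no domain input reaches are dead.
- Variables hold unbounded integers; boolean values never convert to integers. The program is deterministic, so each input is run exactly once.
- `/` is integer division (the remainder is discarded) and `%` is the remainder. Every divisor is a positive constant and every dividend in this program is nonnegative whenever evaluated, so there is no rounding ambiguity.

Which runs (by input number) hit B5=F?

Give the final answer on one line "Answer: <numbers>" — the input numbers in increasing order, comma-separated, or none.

input #1 (g=0, p=0, y=2): does not produce B5=F
input #2 (g=-1, p=0, y=6): does not produce B5=F
input #3 (g=0, p=2, y=3): does not produce B5=F
input #4 (g=0, p=-2, y=3): does not produce B5=F

Answer: none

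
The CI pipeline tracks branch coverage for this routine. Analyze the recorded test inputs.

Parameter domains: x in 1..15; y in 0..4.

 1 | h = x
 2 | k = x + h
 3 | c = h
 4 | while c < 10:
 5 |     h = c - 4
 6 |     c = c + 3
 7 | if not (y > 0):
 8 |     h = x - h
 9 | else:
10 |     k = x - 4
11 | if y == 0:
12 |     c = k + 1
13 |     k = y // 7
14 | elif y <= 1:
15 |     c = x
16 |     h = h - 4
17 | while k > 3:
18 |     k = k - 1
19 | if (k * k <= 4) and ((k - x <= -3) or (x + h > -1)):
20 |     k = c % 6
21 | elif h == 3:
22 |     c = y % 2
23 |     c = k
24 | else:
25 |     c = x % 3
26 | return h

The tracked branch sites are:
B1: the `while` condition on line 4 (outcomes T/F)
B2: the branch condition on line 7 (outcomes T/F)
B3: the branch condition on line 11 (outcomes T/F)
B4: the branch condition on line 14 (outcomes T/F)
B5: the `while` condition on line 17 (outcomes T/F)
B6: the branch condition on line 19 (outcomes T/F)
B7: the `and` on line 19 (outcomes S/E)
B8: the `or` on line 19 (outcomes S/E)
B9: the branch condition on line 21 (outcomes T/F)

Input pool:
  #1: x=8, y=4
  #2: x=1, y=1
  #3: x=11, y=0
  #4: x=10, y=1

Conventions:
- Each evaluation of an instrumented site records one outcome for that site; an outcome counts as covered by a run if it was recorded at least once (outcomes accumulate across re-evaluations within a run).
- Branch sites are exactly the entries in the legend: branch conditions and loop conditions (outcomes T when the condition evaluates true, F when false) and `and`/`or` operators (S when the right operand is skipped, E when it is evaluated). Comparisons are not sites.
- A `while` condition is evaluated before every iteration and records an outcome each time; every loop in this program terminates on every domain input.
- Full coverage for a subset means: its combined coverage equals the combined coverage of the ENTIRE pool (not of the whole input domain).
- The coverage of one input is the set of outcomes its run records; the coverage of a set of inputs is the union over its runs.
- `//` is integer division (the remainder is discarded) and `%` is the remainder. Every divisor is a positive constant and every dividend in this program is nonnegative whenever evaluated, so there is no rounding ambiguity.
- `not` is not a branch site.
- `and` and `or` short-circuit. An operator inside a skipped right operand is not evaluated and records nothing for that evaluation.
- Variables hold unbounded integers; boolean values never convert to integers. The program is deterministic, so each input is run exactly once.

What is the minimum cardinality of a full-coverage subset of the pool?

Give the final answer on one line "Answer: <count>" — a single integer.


test 1 (x=8, y=4) fires B1->T, B1->F, B2->F, B3->F, B4->F, B5->T, B5->F, B7->S, B6->F, B9->F; hits B1=T, B1=F, B2=F, B3=F, B4=F, B5=T, B5=F, B6=F, B7=S, B9=F
test 2 (x=1, y=1) fires B1->T, B1->T, B1->T, B1->F, B2->F, B3->F, B4->T, B5->F, B7->S, B6->F, B9->F; hits B1=T, B1=F, B2=F, B3=F, B4=T, B5=F, B6=F, B7=S, B9=F
test 3 (x=11, y=0) fires B1->F, B2->T, B3->T, B5->F, B7->E, B8->S, B6->T; hits B1=F, B2=T, B3=T, B5=F, B6=T, B7=E, B8=S
test 4 (x=10, y=1) fires B1->F, B2->F, B3->F, B4->T, B5->T, B5->T, B5->T, B5->F, B7->S, B6->F, B9->F; hits B1=F, B2=F, B3=F, B4=T, B5=T, B5=F, B6=F, B7=S, B9=F
union over all inputs: B1=T, B1=F, B2=T, B2=F, B3=T, B3=F, B4=T, B4=F, B5=T, B5=F, B6=T, B6=F, B7=S, B7=E, B8=S, B9=F (16 outcomes)
every size-1 subset falls short of the 16 outcomes (best: 10/16)
every size-2 subset falls short of the 16 outcomes (best: 15/16)
inputs {1, 2, 3} (size 3) cover everything; no size-3 subset with a lexicographically smaller index list covers all 16
Answer: 3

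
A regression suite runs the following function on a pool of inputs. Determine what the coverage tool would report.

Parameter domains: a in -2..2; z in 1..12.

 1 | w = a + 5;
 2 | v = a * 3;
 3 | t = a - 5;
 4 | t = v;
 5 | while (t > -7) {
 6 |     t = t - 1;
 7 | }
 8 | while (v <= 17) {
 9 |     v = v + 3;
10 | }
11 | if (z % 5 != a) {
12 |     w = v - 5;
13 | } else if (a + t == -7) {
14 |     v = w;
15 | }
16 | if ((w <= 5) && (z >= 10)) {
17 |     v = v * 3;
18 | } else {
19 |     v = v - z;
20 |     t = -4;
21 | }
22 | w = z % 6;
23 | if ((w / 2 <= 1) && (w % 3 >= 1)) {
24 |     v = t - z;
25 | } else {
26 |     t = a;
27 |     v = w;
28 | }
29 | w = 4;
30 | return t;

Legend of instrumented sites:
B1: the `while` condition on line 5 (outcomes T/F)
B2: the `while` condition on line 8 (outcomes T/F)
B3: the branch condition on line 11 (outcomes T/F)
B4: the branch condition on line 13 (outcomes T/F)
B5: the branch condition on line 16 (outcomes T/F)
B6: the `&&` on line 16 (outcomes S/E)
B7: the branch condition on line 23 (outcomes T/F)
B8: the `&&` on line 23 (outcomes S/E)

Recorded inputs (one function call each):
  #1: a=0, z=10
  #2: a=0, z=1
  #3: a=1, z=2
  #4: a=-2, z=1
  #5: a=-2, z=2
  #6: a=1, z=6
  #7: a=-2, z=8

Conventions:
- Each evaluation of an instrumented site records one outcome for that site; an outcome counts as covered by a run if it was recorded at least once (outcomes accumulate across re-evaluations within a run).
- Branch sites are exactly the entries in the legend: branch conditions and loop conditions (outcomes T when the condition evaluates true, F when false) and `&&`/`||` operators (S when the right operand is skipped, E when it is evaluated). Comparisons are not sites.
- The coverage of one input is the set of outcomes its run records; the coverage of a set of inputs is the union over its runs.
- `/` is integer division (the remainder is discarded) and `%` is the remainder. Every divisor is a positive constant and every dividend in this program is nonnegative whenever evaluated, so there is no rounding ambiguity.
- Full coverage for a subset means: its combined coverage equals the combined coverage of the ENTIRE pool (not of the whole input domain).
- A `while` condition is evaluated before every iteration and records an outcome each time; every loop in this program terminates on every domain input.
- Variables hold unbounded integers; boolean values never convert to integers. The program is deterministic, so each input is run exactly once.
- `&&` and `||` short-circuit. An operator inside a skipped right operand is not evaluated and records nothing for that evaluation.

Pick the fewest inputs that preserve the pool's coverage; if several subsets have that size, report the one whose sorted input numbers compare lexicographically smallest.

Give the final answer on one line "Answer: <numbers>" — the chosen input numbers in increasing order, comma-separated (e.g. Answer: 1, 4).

input #1 (a=0, z=10): events B1->T, B1->T, B1->T, B1->T, B1->T, B1->T, B1->T, B1->F, B2->T, B2->T, B2->T, B2->T, B2->T, B2->T, ...; covers B1=T, B1=F, B2=T, B2=F, B3=F, B4=T, B5=T, B6=E, B7=F, B8=S
input #2 (a=0, z=1): events B1->T, B1->T, B1->T, B1->T, B1->T, B1->T, B1->T, B1->F, B2->T, B2->T, B2->T, B2->T, B2->T, B2->T, ...; covers B1=T, B1=F, B2=T, B2=F, B3=T, B5=F, B6=S, B7=T, B8=E
input #3 (a=1, z=2): events B1->T, B1->T, B1->T, B1->T, B1->T, B1->T, B1->T, B1->T, B1->T, B1->T, B1->F, B2->T, B2->T, B2->T, ...; covers B1=T, B1=F, B2=T, B2=F, B3=T, B5=F, B6=S, B7=T, B8=E
input #4 (a=-2, z=1): events B1->T, B1->F, B2->T, B2->T, B2->T, B2->T, B2->T, B2->T, B2->T, B2->T, B2->F, B3->T, B6->S, B5->F, ...; covers B1=T, B1=F, B2=T, B2=F, B3=T, B5=F, B6=S, B7=T, B8=E
input #5 (a=-2, z=2): events B1->T, B1->F, B2->T, B2->T, B2->T, B2->T, B2->T, B2->T, B2->T, B2->T, B2->F, B3->T, B6->S, B5->F, ...; covers B1=T, B1=F, B2=T, B2=F, B3=T, B5=F, B6=S, B7=T, B8=E
input #6 (a=1, z=6): events B1->T, B1->T, B1->T, B1->T, B1->T, B1->T, B1->T, B1->T, B1->T, B1->T, B1->F, B2->T, B2->T, B2->T, ...; covers B1=T, B1=F, B2=T, B2=F, B3=F, B4=F, B5=F, B6=S, B7=F, B8=E
input #7 (a=-2, z=8): events B1->T, B1->F, B2->T, B2->T, B2->T, B2->T, B2->T, B2->T, B2->T, B2->T, B2->F, B3->T, B6->S, B5->F, ...; covers B1=T, B1=F, B2=T, B2=F, B3=T, B5=F, B6=S, B7=T, B8=E
pool-wide coverage (16 outcomes): B1=T, B1=F, B2=T, B2=F, B3=T, B3=F, B4=T, B4=F, B5=T, B5=F, B6=S, B6=E, B7=T, B7=F, B8=S, B8=E
no size-1 subset reaches all 16 outcomes (best union: 10/16)
no size-2 subset reaches all 16 outcomes (best union: 15/16)
the canonical winner is {1, 2, 6}: size 3, full 16-outcome coverage, earliest index list among size-3 covers

Answer: 1, 2, 6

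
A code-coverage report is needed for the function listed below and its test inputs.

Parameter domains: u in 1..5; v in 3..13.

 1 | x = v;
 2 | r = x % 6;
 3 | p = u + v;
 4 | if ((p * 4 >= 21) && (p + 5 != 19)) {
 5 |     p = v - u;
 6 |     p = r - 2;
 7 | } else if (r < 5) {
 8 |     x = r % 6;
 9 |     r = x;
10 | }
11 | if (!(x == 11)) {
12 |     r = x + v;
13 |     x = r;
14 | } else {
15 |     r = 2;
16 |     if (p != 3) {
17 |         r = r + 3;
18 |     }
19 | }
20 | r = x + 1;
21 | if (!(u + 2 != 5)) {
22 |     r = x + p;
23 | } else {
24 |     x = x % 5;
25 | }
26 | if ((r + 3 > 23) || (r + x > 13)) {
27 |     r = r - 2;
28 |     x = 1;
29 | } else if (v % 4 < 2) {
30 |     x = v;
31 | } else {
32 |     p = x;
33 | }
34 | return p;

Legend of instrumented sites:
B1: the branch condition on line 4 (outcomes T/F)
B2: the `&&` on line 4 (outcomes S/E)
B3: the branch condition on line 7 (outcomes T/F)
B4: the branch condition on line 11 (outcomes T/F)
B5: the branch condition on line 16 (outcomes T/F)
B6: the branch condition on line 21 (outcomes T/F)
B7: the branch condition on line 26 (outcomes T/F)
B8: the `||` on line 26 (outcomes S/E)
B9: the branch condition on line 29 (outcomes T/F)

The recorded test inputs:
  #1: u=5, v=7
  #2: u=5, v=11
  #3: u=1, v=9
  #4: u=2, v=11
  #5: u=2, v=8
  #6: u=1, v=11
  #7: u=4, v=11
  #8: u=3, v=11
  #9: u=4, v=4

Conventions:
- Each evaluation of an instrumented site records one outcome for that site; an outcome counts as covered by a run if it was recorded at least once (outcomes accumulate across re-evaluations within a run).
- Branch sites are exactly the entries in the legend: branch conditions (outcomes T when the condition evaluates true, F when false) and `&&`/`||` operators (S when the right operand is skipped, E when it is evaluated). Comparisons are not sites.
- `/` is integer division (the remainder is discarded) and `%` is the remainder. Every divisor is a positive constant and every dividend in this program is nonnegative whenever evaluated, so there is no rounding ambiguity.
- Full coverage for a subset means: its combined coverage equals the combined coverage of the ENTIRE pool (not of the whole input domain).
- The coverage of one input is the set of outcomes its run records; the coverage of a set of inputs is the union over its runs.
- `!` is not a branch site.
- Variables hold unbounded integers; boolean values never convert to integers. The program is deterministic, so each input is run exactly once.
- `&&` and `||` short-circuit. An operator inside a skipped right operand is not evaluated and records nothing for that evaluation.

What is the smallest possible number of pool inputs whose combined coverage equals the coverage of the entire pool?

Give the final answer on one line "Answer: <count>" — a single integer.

test 1 (u=5, v=7) fires B2->E, B1->T, B4->T, B6->F, B8->E, B7->T; hits B1=T, B2=E, B4=T, B6=F, B7=T, B8=E
test 2 (u=5, v=11) fires B2->E, B1->T, B4->F, B5->F, B6->F, B8->E, B7->F, B9->F; hits B1=T, B2=E, B4=F, B5=F, B6=F, B7=F, B8=E, B9=F
test 3 (u=1, v=9) fires B2->E, B1->T, B4->T, B6->F, B8->E, B7->T; hits B1=T, B2=E, B4=T, B6=F, B7=T, B8=E
test 4 (u=2, v=11) fires B2->E, B1->T, B4->F, B5->F, B6->F, B8->E, B7->F, B9->F; hits B1=T, B2=E, B4=F, B5=F, B6=F, B7=F, B8=E, B9=F
test 5 (u=2, v=8) fires B2->E, B1->T, B4->T, B6->F, B8->E, B7->T; hits B1=T, B2=E, B4=T, B6=F, B7=T, B8=E
test 6 (u=1, v=11) fires B2->E, B1->T, B4->F, B5->F, B6->F, B8->E, B7->F, B9->F; hits B1=T, B2=E, B4=F, B5=F, B6=F, B7=F, B8=E, B9=F
test 7 (u=4, v=11) fires B2->E, B1->T, B4->F, B5->F, B6->F, B8->E, B7->F, B9->F; hits B1=T, B2=E, B4=F, B5=F, B6=F, B7=F, B8=E, B9=F
test 8 (u=3, v=11) fires B2->E, B1->F, B3->F, B4->F, B5->T, B6->T, B8->S, B7->T; hits B1=F, B2=E, B3=F, B4=F, B5=T, B6=T, B7=T, B8=S
test 9 (u=4, v=4) fires B2->E, B1->T, B4->T, B6->F, B8->E, B7->F, B9->T; hits B1=T, B2=E, B4=T, B6=F, B7=F, B8=E, B9=T
together the pool reaches 16 outcomes: B1=T, B1=F, B2=E, B3=F, B4=T, B4=F, B5=T, B5=F, B6=T, B6=F, B7=T, B7=F, B8=S, B8=E, B9=T, B9=F
size 1 is not enough: best union over all size-1 subsets is 8/16
size 2 is not enough: best union over all size-2 subsets is 14/16
inputs {2, 8, 9} (size 3) cover everything; no size-3 subset with a lexicographically smaller index list covers all 16

Answer: 3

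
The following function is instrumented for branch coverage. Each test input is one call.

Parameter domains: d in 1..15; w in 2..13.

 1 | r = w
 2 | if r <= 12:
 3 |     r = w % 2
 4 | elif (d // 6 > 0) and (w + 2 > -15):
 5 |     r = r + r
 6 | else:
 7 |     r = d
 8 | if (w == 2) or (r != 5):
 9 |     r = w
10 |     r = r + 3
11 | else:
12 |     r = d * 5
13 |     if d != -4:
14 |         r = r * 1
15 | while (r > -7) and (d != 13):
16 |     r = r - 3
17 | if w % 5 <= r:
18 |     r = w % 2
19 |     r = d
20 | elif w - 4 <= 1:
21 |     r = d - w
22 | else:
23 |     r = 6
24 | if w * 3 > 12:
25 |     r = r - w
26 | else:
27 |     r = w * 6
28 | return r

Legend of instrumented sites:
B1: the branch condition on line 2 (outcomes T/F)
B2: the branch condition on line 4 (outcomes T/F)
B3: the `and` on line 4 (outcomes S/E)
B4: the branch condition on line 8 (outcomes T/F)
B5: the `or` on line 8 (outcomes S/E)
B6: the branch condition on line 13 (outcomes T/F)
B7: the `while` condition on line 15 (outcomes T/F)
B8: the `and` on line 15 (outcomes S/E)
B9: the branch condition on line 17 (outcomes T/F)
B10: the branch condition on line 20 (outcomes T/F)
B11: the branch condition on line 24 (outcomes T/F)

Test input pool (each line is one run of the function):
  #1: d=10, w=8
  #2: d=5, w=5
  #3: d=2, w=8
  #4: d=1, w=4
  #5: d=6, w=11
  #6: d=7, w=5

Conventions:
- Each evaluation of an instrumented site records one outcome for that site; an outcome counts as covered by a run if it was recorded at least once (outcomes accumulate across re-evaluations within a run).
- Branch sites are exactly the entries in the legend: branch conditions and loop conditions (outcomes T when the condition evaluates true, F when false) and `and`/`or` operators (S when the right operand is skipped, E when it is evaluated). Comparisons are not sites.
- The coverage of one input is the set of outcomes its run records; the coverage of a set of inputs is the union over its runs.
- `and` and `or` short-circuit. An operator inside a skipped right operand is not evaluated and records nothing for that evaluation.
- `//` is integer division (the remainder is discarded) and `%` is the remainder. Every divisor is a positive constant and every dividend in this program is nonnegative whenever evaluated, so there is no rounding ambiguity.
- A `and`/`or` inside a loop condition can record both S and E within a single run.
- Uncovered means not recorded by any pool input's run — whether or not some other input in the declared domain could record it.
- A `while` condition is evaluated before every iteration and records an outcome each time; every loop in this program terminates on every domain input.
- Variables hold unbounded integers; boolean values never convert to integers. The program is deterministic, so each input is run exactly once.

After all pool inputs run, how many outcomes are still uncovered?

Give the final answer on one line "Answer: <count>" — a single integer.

input #1 (d=10, w=8): covers B1=T, B4=T, B5=E, B7=T, B7=F, B8=S, B8=E, B9=F, B10=F, B11=T
input #2 (d=5, w=5): covers B1=T, B4=T, B5=E, B7=T, B7=F, B8=S, B8=E, B9=F, B10=T, B11=T
input #3 (d=2, w=8): covers B1=T, B4=T, B5=E, B7=T, B7=F, B8=S, B8=E, B9=F, B10=F, B11=T
input #4 (d=1, w=4): covers B1=T, B4=T, B5=E, B7=T, B7=F, B8=S, B8=E, B9=F, B10=T, B11=F
input #5 (d=6, w=11): covers B1=T, B4=T, B5=E, B7=T, B7=F, B8=S, B8=E, B9=F, B10=F, B11=T
input #6 (d=7, w=5): covers B1=T, B4=T, B5=E, B7=T, B7=F, B8=S, B8=E, B9=F, B10=T, B11=T
union over the pool: B1=T, B4=T, B5=E, B7=T, B7=F, B8=S, B8=E, B9=F, B10=T, B10=F, B11=T, B11=F
uncovered (10 of 22): B1=F, B2=T, B2=F, B3=S, B3=E, B4=F, B5=S, B6=T, B6=F, B9=T

Answer: 10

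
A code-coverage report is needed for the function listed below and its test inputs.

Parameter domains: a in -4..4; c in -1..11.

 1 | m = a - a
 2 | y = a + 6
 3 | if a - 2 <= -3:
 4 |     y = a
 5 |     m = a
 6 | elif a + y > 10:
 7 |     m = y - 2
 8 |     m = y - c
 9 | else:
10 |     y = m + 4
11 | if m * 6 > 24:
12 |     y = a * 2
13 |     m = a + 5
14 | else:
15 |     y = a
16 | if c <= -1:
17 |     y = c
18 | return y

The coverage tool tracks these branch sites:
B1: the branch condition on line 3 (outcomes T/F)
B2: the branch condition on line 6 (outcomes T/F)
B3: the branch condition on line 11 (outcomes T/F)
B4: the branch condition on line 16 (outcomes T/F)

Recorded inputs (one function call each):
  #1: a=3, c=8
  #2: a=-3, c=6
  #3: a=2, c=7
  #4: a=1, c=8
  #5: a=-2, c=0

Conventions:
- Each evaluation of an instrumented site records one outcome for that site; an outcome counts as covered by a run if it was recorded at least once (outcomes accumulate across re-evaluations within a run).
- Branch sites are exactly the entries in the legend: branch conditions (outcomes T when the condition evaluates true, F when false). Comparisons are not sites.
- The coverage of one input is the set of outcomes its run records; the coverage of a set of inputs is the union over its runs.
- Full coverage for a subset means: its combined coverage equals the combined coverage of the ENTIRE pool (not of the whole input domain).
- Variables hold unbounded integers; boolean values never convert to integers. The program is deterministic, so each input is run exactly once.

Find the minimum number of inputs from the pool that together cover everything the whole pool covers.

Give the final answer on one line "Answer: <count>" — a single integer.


#1 (a=3, c=8) -> B1->F, B2->T, B3->F, B4->F; covered: B1=F, B2=T, B3=F, B4=F
#2 (a=-3, c=6) -> B1->T, B3->F, B4->F; covered: B1=T, B3=F, B4=F
#3 (a=2, c=7) -> B1->F, B2->F, B3->F, B4->F; covered: B1=F, B2=F, B3=F, B4=F
#4 (a=1, c=8) -> B1->F, B2->F, B3->F, B4->F; covered: B1=F, B2=F, B3=F, B4=F
#5 (a=-2, c=0) -> B1->T, B3->F, B4->F; covered: B1=T, B3=F, B4=F
union over all inputs: B1=T, B1=F, B2=T, B2=F, B3=F, B4=F (6 outcomes)
no size-1 subset reaches all 6 outcomes (best union: 4/6)
no size-2 subset reaches all 6 outcomes (best union: 5/6)
size 3: inputs {1, 2, 3} cover all 6 outcomes, and no lexicographically smaller subset of this size does
Answer: 3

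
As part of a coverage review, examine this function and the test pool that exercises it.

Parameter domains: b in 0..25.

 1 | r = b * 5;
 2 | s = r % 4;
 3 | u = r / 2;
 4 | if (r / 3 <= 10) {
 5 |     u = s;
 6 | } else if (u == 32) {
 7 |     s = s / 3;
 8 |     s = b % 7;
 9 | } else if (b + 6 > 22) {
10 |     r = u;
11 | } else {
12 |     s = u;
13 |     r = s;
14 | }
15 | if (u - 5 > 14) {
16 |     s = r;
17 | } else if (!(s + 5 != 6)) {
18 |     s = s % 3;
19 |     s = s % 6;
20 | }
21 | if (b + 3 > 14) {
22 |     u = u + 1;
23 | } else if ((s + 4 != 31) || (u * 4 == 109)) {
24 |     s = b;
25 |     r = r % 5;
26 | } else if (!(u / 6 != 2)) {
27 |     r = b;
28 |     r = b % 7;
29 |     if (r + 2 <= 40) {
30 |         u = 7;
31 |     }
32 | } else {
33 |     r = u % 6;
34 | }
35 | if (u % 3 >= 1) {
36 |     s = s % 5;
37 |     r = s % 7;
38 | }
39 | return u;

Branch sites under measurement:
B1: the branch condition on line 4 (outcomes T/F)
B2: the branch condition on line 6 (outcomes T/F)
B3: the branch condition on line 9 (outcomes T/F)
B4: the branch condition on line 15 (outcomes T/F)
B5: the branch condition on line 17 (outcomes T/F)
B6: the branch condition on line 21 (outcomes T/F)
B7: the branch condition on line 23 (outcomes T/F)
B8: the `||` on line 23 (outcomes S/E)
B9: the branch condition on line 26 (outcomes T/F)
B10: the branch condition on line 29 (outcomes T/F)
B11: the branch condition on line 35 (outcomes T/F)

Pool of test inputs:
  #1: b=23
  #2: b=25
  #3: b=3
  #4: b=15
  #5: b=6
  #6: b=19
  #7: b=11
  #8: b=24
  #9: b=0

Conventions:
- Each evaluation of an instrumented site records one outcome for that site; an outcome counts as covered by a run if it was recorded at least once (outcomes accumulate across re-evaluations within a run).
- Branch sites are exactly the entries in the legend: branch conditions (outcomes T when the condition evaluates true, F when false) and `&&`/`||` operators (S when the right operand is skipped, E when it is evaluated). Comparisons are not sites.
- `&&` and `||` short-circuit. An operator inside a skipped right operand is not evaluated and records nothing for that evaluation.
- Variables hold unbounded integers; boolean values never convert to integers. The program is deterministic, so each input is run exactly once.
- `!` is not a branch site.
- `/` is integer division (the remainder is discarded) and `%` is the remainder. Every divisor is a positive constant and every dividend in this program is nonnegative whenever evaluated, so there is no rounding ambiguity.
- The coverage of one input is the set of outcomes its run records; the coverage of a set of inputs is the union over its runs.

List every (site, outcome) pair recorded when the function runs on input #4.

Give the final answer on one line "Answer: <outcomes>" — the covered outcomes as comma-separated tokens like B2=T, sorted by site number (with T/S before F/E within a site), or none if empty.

Tracing the run of input #4 (b=15):
  B1->F, B2->F, B3->F, B4->T, B6->T, B11->T
collecting distinct outcomes: B1=F, B2=F, B3=F, B4=T, B6=T, B11=T

Answer: B1=F, B2=F, B3=F, B4=T, B6=T, B11=T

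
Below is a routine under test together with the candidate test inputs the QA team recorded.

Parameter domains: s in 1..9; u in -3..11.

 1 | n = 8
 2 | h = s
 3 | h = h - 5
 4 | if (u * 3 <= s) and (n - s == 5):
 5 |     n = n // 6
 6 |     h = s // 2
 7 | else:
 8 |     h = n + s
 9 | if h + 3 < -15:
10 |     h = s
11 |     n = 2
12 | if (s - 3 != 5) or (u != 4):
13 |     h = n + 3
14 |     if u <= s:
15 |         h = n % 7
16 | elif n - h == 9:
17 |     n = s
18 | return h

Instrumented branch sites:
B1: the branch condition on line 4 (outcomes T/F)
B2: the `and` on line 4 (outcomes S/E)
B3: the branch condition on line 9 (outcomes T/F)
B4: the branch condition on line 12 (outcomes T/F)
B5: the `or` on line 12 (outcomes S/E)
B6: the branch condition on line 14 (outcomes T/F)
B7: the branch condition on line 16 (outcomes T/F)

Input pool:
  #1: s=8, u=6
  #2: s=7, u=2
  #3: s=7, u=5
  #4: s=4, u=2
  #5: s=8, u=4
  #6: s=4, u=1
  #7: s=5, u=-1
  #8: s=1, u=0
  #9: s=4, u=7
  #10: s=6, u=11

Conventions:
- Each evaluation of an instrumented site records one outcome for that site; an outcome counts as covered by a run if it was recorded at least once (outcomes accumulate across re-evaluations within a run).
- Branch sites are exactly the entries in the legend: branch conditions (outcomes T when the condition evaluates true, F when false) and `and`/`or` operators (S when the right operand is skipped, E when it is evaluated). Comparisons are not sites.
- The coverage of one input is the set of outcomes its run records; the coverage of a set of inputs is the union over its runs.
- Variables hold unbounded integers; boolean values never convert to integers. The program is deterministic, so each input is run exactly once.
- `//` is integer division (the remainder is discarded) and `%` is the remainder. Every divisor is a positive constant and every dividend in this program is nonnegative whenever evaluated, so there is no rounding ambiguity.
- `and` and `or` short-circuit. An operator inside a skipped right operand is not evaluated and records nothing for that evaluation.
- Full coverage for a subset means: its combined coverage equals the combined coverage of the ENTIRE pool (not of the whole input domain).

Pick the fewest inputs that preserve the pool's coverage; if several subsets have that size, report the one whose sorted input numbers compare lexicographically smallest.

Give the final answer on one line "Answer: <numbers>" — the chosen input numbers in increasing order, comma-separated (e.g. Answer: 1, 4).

#1 (s=8, u=6) -> B2->S, B1->F, B3->F, B5->E, B4->T, B6->T; covered: B1=F, B2=S, B3=F, B4=T, B5=E, B6=T
#2 (s=7, u=2) -> B2->E, B1->F, B3->F, B5->S, B4->T, B6->T; covered: B1=F, B2=E, B3=F, B4=T, B5=S, B6=T
#3 (s=7, u=5) -> B2->S, B1->F, B3->F, B5->S, B4->T, B6->T; covered: B1=F, B2=S, B3=F, B4=T, B5=S, B6=T
#4 (s=4, u=2) -> B2->S, B1->F, B3->F, B5->S, B4->T, B6->T; covered: B1=F, B2=S, B3=F, B4=T, B5=S, B6=T
#5 (s=8, u=4) -> B2->S, B1->F, B3->F, B5->E, B4->F, B7->F; covered: B1=F, B2=S, B3=F, B4=F, B5=E, B7=F
#6 (s=4, u=1) -> B2->E, B1->F, B3->F, B5->S, B4->T, B6->T; covered: B1=F, B2=E, B3=F, B4=T, B5=S, B6=T
#7 (s=5, u=-1) -> B2->E, B1->F, B3->F, B5->S, B4->T, B6->T; covered: B1=F, B2=E, B3=F, B4=T, B5=S, B6=T
#8 (s=1, u=0) -> B2->E, B1->F, B3->F, B5->S, B4->T, B6->T; covered: B1=F, B2=E, B3=F, B4=T, B5=S, B6=T
#9 (s=4, u=7) -> B2->S, B1->F, B3->F, B5->S, B4->T, B6->F; covered: B1=F, B2=S, B3=F, B4=T, B5=S, B6=F
#10 (s=6, u=11) -> B2->S, B1->F, B3->F, B5->S, B4->T, B6->F; covered: B1=F, B2=S, B3=F, B4=T, B5=S, B6=F
pool-wide coverage (11 outcomes): B1=F, B2=S, B2=E, B3=F, B4=T, B4=F, B5=S, B5=E, B6=T, B6=F, B7=F
every size-1 subset falls short of the 11 outcomes (best: 6/11)
every size-2 subset falls short of the 11 outcomes (best: 10/11)
the canonical winner is {2, 5, 9}: size 3, full 11-outcome coverage, earliest index list among size-3 covers

Answer: 2, 5, 9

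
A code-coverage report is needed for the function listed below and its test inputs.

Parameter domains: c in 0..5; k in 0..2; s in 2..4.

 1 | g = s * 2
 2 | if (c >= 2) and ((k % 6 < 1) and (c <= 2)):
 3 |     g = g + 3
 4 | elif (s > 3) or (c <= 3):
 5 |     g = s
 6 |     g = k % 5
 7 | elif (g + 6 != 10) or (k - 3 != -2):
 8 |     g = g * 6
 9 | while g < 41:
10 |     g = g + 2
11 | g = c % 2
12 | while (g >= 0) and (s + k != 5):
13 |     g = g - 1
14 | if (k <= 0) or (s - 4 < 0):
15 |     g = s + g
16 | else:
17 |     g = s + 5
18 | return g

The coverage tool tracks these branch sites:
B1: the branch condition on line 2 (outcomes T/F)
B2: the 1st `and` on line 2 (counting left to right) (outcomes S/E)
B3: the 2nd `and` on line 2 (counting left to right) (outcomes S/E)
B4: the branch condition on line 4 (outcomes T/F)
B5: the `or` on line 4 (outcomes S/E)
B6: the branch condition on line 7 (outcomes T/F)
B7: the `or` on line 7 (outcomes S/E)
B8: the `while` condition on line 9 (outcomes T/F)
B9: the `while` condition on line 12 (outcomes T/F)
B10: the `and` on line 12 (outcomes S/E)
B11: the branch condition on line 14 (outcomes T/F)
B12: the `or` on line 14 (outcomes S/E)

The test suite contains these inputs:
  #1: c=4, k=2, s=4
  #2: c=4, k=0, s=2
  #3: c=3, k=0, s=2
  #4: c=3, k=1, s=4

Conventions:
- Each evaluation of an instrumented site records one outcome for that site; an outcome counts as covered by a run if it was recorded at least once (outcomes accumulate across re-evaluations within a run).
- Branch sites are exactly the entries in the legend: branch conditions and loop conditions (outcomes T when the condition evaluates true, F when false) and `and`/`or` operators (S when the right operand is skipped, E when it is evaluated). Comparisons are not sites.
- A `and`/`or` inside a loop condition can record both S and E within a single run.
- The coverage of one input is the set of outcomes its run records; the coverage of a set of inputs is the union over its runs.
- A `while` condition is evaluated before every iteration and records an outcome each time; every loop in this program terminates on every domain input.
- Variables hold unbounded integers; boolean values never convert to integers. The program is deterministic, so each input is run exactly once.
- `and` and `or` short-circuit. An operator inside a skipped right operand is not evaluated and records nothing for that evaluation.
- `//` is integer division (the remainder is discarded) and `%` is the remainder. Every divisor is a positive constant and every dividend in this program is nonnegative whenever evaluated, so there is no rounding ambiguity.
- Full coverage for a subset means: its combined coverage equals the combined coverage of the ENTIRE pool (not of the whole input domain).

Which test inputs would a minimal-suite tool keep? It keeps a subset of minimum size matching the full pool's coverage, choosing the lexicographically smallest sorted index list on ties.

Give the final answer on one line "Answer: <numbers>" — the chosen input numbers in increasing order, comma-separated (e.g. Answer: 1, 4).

#1 (c=4, k=2, s=4) -> B2->E, B3->S, B1->F, B5->S, B4->T, B8->T, B8->T, B8->T, B8->T, B8->T, B8->T, B8->T, B8->T, B8->T, ...; covered: B1=F, B2=E, B3=S, B4=T, B5=S, B8=T, B8=F, B9=T, B9=F, B10=S, B10=E, B11=F, B12=E
#2 (c=4, k=0, s=2) -> B2->E, B3->E, B1->F, B5->E, B4->F, B7->E, B6->T, B8->T, B8->T, B8->T, B8->T, B8->T, B8->T, B8->T, ...; covered: B1=F, B2=E, B3=E, B4=F, B5=E, B6=T, B7=E, B8=T, B8=F, B9=T, B9=F, B10=S, B10=E, B11=T, B12=S
#3 (c=3, k=0, s=2) -> B2->E, B3->E, B1->F, B5->E, B4->T, B8->T, B8->T, B8->T, B8->T, B8->T, B8->T, B8->T, B8->T, B8->T, ...; covered: B1=F, B2=E, B3=E, B4=T, B5=E, B8=T, B8=F, B9=T, B9=F, B10=S, B10=E, B11=T, B12=S
#4 (c=3, k=1, s=4) -> B2->E, B3->S, B1->F, B5->S, B4->T, B8->T, B8->T, B8->T, B8->T, B8->T, B8->T, B8->T, B8->T, B8->T, ...; covered: B1=F, B2=E, B3=S, B4=T, B5=S, B8=T, B8=F, B9=F, B10=E, B11=F, B12=E
together the pool reaches 20 outcomes: B1=F, B2=E, B3=S, B3=E, B4=T, B4=F, B5=S, B5=E, B6=T, B7=E, B8=T, B8=F, B9=T, B9=F, B10=S, B10=E, B11=T, B11=F, B12=S, B12=E
checked all size-1 subsets: none covers 20 outcomes (max 15/20)
inputs {1, 2} (size 2) cover everything; no size-2 subset with a lexicographically smaller index list covers all 20

Answer: 1, 2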